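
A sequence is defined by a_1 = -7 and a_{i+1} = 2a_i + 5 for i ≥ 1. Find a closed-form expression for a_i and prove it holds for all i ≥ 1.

Claim: a_i = -2^i − 5.

Base case: a_1 = -7, and -2^1 − 5 = -2 − 5 = -7.
Assume a_j = -2^j − 5 for some j ≥ 1.
Then a_{j+1} = 2a_j + 5 = 2·(-2^j − 5) + 5 = -2^{j+1} − 10 + 5 = -2^{j+1} − 5.
This completes the inductive step, so a_i = -2^i − 5 for all i ≥ 1.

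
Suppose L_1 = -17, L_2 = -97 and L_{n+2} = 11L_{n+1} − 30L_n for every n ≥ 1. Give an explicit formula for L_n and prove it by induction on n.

Claim: L_n = -5^n − 2·6^n.

Base cases: L_1 = -17 and -5^1 − 2·6^1 = -17; L_2 = -97 and -5^2 − 2·6^2 = -97.
Assume L_i = -5^i − 2·6^i for all 1 ≤ i ≤ j, where j ≥ 2.
Then L_{j+1} = 11L_j − 30L_{j−1} = 11·(-5^j − 2·6^j) − 30·(-5^{j−1} − 2·6^{j−1}) = -(11·5 − 30)5^{j−1} − 2·(11·6 − 30)6^{j−1} = -25·5^{j−1} − 72·6^{j−1} = -5^{j+1} − 2·6^{j+1}.
Hence L_n = -5^n − 2·6^n for every n ≥ 1, by strong induction.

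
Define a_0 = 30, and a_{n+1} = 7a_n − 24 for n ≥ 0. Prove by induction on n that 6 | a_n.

Base case: a_0 = 30 = 6·5, so 6 | a_0.
Assume 6 | a_m, so a_m = 6t for some integer t.
Then a_{m+1} = 7a_m − 24 = 7·(6t) − 24 = 6(7t − 4), so 6 | a_{m+1}.
Hence 6 | a_n for every n ≥ 0, by induction.

6 | a_n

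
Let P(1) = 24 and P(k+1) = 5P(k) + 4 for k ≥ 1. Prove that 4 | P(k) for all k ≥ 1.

Base case: P(1) = 24 = 4·6, so 4 | P(1).
Assume 4 | P(r), so P(r) = 4t for some integer t.
Then P(r+1) = 5P(r) + 4 = 5·(4t) + 4 = 4(5t + 1), so 4 | P(r+1).
By induction, 4 | P(k) for all k ≥ 1.

4 | P(k)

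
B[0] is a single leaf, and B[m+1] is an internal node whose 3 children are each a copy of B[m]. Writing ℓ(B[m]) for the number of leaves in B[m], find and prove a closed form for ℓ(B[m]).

Claim: ℓ(B[m]) = 3^m.

Base case: ℓ(B[0]) = 1, and 3^0 = 1.
Assume ℓ(B[r]) = 3^r.
Then ℓ(B[r+1]) = 3·ℓ(B[r]) = 3·3^r = 3^{r+1}.
This completes the inductive step, so ℓ(B[m]) = 3^m for all m ≥ 0.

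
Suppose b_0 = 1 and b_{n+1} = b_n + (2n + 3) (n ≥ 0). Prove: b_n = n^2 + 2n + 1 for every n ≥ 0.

Base case: b_0 = 1, and 0^2 + 2·0 + 1 = 1.
Assume b_m = m^2 + 2m + 1.
Then b_{m+1} = b_m + (2m + 3) = (m^2 + 2m + 1) + (2m + 3) = m^2 + 4m + 4,
and (m+1)^2 + 2·(m+1) + 1 = m^2 + 4m + 4.
By induction, b_n = n^2 + 2n + 1 for all n ≥ 0.

b_n = n^2 + 2n + 1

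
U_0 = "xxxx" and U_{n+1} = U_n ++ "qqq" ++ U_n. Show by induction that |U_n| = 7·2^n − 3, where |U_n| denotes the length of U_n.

Base case: |U_0| = 4, and 7·2^0 − 3 = 4.
Assume |U_k| = 7·2^k − 3.
Then |U_{k+1}| = |U_k| + 3 + |U_k| = 2|U_k| + 3 = 2(7·2^k − 3) + 3 = 7·2^{k+1} − 6 + 3 = 7·2^{k+1} − 3.
Hence |U_n| = 7·2^n − 3 for every n ≥ 0, by induction.

|U_n| = 7·2^n − 3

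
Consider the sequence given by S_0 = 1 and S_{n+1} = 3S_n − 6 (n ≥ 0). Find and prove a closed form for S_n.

Claim: S_n = -2·3^n + 3.

Base case: S_0 = 1, and -2·3^0 + 3 = -2 + 3 = 1.
Assume S_k = -2·3^k + 3 for some k ≥ 0.
Then S_{k+1} = 3S_k − 6 = 3·(-2·3^k + 3) − 6 = -6·3^k + 9 − 6 = -2·3^{k+1} + 3.
By induction, S_n = -2·3^n + 3 for all n ≥ 0.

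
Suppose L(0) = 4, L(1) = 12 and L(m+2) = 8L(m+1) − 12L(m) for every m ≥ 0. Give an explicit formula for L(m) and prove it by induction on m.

Claim: L(m) = 3·2^m + 6^m.

Base cases: L(0) = 4 and 3·2^0 + 6^0 = 4; L(1) = 12 and 3·2^1 + 6^1 = 12.
Assume L(i) = 3·2^i + 6^i for all 0 ≤ i ≤ j, where j ≥ 1.
Then L(j+1) = 8L(j) − 12L(j−1) = 8·(3·2^j + 6^j) − 12·(3·2^{j−1} + 6^{j−1}) = 3·(8·2 − 12)2^{j−1} + (8·6 − 12)6^{j−1} = 12·2^{j−1} + 36·6^{j−1} = 3·2^{j+1} + 6^{j+1}.
Hence L(m) = 3·2^m + 6^m for every m ≥ 0, by strong induction.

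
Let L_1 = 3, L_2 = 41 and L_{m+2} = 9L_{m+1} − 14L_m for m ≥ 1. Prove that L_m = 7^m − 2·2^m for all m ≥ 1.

Base cases: L_1 = 3 and 7^1 − 2·2^1 = 3; L_2 = 41 and 7^2 − 2·2^2 = 41.
Assume L_i = 7^i − 2·2^i for all 1 ≤ i ≤ j, where j ≥ 2.
Then L_{j+1} = 9L_j − 14L_{j−1} = 9·(7^j − 2·2^j) − 14·(7^{j−1} − 2·2^{j−1}) = (9·7 − 14)7^{j−1} − 2·(9·2 − 14)2^{j−1} = 49·7^{j−1} − 8·2^{j−1} = 7^{j+1} − 2·2^{j+1}.
So the formula holds for j+1, and by strong induction L_m = 7^m − 2·2^m for all m ≥ 1.

L_m = 7^m − 2·2^m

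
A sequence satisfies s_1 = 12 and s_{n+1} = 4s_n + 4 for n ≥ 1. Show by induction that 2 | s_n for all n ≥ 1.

Base case: s_1 = 12 = 2·6, so 2 | s_1.
Assume 2 | s_m, so s_m = 2t for some integer t.
Then s_{m+1} = 4s_m + 4 = 4·(2t) + 4 = 2(4t + 2), so 2 | s_{m+1}.
So the property holds for m+1, and by induction 2 | s_n for all n ≥ 1.

2 | s_n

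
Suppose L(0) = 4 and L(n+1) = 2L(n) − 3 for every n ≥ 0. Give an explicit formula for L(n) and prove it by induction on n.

Claim: L(n) = 2^n + 3.

Base case: L(0) = 4, and 2^0 + 3 = 1 + 3 = 4.
Assume L(j) = 2^j + 3 for some j ≥ 0.
Then L(j+1) = 2L(j) − 3 = 2·(2^j + 3) − 3 = 2^{j+1} + 6 − 3 = 2^{j+1} + 3.
So the formula holds for j+1, and by induction L(n) = 2^n + 3 for all n ≥ 0.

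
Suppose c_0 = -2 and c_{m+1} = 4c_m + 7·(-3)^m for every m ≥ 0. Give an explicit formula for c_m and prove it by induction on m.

Claim: c_m = -4^m − (-3)^m.

Base case: c_0 = -2, and -4^0 − (-3)^0 = -1 − 1 = -2.
Assume c_k = -4^k − (-3)^k for some k ≥ 0.
Then c_{k+1} = 4c_k + 7·(-3)^k = 4·(-4^k − (-3)^k) + 7·(-3)^k = -4^{k+1} − 4·(-3)^k + 7·(-3)^k = -4^{k+1} + 3·(-3)^k = -4^{k+1} − (-3)^{k+1}.
Hence c_m = -4^m − (-3)^m for every m ≥ 0, by induction.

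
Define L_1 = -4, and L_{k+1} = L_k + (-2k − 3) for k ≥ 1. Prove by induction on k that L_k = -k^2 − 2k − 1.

Base case: L_1 = -4, and -1^2 − 2·1 − 1 = -4.
Assume L_m = -m^2 − 2m − 1.
Then L_{m+1} = L_m + (-2m − 3) = (-m^2 − 2m − 1) + (-2m − 3) = -m^2 − 4m − 4,
and -(m+1)^2 − 2·(m+1) − 1 = -m^2 − 4m − 4.
This completes the inductive step, so L_k = -k^2 − 2k − 1 for all k ≥ 1.

L_k = -k^2 − 2k − 1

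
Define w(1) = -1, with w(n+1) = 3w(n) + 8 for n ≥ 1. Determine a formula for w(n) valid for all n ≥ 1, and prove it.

Claim: w(n) = 3^n − 4.

Base case: w(1) = -1, and 3^1 − 4 = 3 − 4 = -1.
Assume w(r) = 3^r − 4 for some r ≥ 1.
Then w(r+1) = 3w(r) + 8 = 3·(3^r − 4) + 8 = 3^{r+1} − 12 + 8 = 3^{r+1} − 4.
Hence w(n) = 3^n − 4 for every n ≥ 1, by induction.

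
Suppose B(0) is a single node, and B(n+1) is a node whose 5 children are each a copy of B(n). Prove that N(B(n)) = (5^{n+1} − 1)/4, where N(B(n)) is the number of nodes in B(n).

Base case: N(B(0)) = 1, and (5^{0+1} − 1)/4 = 1.
Assume N(B(r)) = (5^{r+1} − 1)/4.
Then N(B(r+1)) = 1 + 5N(B(r)) = 1 + 5·(5^{r+1} − 1)/4 = 1 + (5^{r+2} − 5)/4 = (4 + 5^{r+2} − 5)/4 = (5^{r+2} − 1)/4.
Hence N(B(n)) = (5^{n+1} − 1)/4 for every n ≥ 0, by induction.

N(B(n)) = (5^{n+1} − 1)/4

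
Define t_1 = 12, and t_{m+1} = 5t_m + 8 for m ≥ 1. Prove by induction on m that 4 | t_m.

Base case: t_1 = 12 = 4·3, so 4 | t_1.
Assume 4 | t_k, so t_k = 4s for some integer s.
Then t_{k+1} = 5t_k + 8 = 5·(4s) + 8 = 4(5s + 2), so 4 | t_{k+1}.
So the property holds for k+1, and by induction 4 | t_m for all m ≥ 1.

4 | t_m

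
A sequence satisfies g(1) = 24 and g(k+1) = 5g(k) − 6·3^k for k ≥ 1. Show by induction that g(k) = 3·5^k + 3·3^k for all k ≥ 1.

Base case: g(1) = 24, and 3·5^1 + 3·3^1 = 15 + 9 = 24.
Assume g(j) = 3·5^j + 3·3^j for some j ≥ 1.
Then g(j+1) = 5g(j) − 6·3^j = 5·(3·5^j + 3·3^j) − 6·3^j = 3·5^{j+1} + 15·3^j − 6·3^j = 3·5^{j+1} + 9·3^j = 3·5^{j+1} + 3·3^{j+1}.
This completes the inductive step, so g(k) = 3·5^k + 3·3^k for all k ≥ 1.

g(k) = 3·5^k + 3·3^k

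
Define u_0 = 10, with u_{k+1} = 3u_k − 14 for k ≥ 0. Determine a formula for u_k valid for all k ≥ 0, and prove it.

Claim: u_k = 3^{k+1} + 7.

Base case: u_0 = 10, and 3^{0+1} + 7 = 3 + 7 = 10.
Assume u_m = 3^{m+1} + 7 for some m ≥ 0.
Then u_{m+1} = 3u_m − 14 = 3·(3^{m+1} + 7) − 14 = 3^{m+2} + 21 − 14 = 3^{m+2} + 7.
So the formula holds for m+1, and by induction u_k = 3^{k+1} + 7 for all k ≥ 0.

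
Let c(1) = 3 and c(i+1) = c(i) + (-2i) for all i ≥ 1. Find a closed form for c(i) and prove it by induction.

Claim: c(i) = -i^2 + i + 3.

Base case: c(1) = 3, and -1^2 + 1 + 3 = 3.
Assume c(m) = -m^2 + m + 3.
Then c(m+1) = c(m) + (-2m) = (-m^2 + m + 3) + (-2m) = -m^2 − m + 3,
and -(m+1)^2 + (m+1) + 3 = -m^2 − m + 3.
By induction, c(i) = -i^2 + i + 3 for all i ≥ 1.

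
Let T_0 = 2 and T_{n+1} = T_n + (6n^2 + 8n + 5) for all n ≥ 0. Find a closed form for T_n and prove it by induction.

Claim: T_n = 2n^3 + n^2 + 2n + 2.

Base case: T_0 = 2, and 2·0^3 + 0^2 + 2·0 + 2 = 2.
Assume T_r = 2r^3 + r^2 + 2r + 2.
Then T_{r+1} = T_r + (6r^2 + 8r + 5) = (2r^3 + r^2 + 2r + 2) + (6r^2 + 8r + 5) = 2r^3 + 7r^2 + 10r + 7,
and 2·(r+1)^3 + (r+1)^2 + 2·(r+1) + 2 = 2r^3 + 7r^2 + 10r + 7.
Hence T_n = 2n^3 + n^2 + 2n + 2 for every n ≥ 0, by induction.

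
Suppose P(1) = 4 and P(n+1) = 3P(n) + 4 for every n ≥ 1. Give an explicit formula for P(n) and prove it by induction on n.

Claim: P(n) = 2·3^n − 2.

Base case: P(1) = 4, and 2·3^1 − 2 = 6 − 2 = 4.
Assume P(r) = 2·3^r − 2 for some r ≥ 1.
Then P(r+1) = 3P(r) + 4 = 3·(2·3^r − 2) + 4 = 6·3^r − 6 + 4 = 2·3^{r+1} − 2.
Hence P(n) = 2·3^n − 2 for every n ≥ 1, by induction.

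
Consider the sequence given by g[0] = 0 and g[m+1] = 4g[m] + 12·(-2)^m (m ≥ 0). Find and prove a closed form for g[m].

Claim: g[m] = 2·4^m − 2·(-2)^m.

Base case: g[0] = 0, and 2·4^0 − 2·(-2)^0 = 2 − 2 = 0.
Assume g[r] = 2·4^r − 2·(-2)^r for some r ≥ 0.
Then g[r+1] = 4g[r] + 12·(-2)^r = 4·(2·4^r − 2·(-2)^r) + 12·(-2)^r = 2·4^{r+1} − 8·(-2)^r + 12·(-2)^r = 2·4^{r+1} + 4·(-2)^r = 2·4^{r+1} − 2·(-2)^{r+1}.
By induction, g[m] = 2·4^m − 2·(-2)^m for all m ≥ 0.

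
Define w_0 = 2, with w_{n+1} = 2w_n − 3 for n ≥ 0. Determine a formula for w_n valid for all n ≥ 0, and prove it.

Claim: w_n = -2^n + 3.

Base case: w_0 = 2, and -2^0 + 3 = -1 + 3 = 2.
Assume w_j = -2^j + 3 for some j ≥ 0.
Then w_{j+1} = 2w_j − 3 = 2·(-2^j + 3) − 3 = -2^{j+1} + 6 − 3 = -2^{j+1} + 3.
Hence w_n = -2^n + 3 for every n ≥ 0, by induction.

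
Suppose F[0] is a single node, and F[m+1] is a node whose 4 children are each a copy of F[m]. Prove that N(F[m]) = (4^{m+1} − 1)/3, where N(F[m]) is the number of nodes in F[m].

Base case: N(F[0]) = 1, and (4^{0+1} − 1)/3 = 1.
Assume N(F[j]) = (4^{j+1} − 1)/3.
Then N(F[j+1]) = 1 + 4N(F[j]) = 1 + 4·(4^{j+1} − 1)/3 = 1 + (4^{j+2} − 4)/3 = (3 + 4^{j+2} − 4)/3 = (4^{j+2} − 1)/3.
So the formula holds for j+1, and by induction N(F[m]) = (4^{m+1} − 1)/3 for all m ≥ 0.

N(F[m]) = (4^{m+1} − 1)/3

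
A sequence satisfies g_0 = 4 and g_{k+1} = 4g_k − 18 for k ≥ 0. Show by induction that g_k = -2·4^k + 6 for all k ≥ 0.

Base case: g_0 = 4, and -2·4^0 + 6 = -2 + 6 = 4.
Assume g_m = -2·4^m + 6 for some m ≥ 0.
Then g_{m+1} = 4g_m − 18 = 4·(-2·4^m + 6) − 18 = -8·4^m + 24 − 18 = -2·4^{m+1} + 6.
This completes the inductive step, so g_k = -2·4^k + 6 for all k ≥ 0.

g_k = -2·4^k + 6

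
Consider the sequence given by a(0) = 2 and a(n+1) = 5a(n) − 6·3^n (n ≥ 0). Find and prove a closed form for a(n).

Claim: a(n) = -5^n + 3·3^n.

Base case: a(0) = 2, and -5^0 + 3·3^0 = -1 + 3 = 2.
Assume a(r) = -5^r + 3·3^r for some r ≥ 0.
Then a(r+1) = 5a(r) − 6·3^r = 5·(-5^r + 3·3^r) − 6·3^r = -5^{r+1} + 15·3^r − 6·3^r = -5^{r+1} + 9·3^r = -5^{r+1} + 3·3^{r+1}.
By induction, a(n) = -5^n + 3·3^n for all n ≥ 0.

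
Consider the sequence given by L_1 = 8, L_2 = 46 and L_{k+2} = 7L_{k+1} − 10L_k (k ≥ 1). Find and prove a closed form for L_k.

Claim: L_k = 2·5^k − 2^k.

Base cases: L_1 = 8 and 2·5^1 − 2^1 = 8; L_2 = 46 and 2·5^2 − 2^2 = 46.
Assume L_j = 2·5^j − 2^j for all 1 ≤ j ≤ r, where r ≥ 2.
Then L_{r+1} = 7L_r − 10L_{r−1} = 7·(2·5^r − 2^r) − 10·(2·5^{r−1} − 2^{r−1}) = 2·(7·5 − 10)5^{r−1} − (7·2 − 10)2^{r−1} = 50·5^{r−1} − 4·2^{r−1} = 2·5^{r+1} − 2^{r+1}.
So the formula holds for r+1, and by strong induction L_k = 2·5^k − 2^k for all k ≥ 1.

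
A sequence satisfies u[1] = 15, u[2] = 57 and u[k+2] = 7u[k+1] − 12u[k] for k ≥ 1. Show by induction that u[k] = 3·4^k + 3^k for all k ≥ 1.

Base cases: u[1] = 15 and 3·4^1 + 3^1 = 15; u[2] = 57 and 3·4^2 + 3^2 = 57.
Assume u[i] = 3·4^i + 3^i for all 1 ≤ i ≤ j, where j ≥ 2.
Then u[j+1] = 7u[j] − 12u[j−1] = 7·(3·4^j + 3^j) − 12·(3·4^{j−1} + 3^{j−1}) = 3·(7·4 − 12)4^{j−1} + (7·3 − 12)3^{j−1} = 48·4^{j−1} + 9·3^{j−1} = 3·4^{j+1} + 3^{j+1}.
This completes the inductive step, so u[k] = 3·4^k + 3^k for all k ≥ 1.

u[k] = 3·4^k + 3^k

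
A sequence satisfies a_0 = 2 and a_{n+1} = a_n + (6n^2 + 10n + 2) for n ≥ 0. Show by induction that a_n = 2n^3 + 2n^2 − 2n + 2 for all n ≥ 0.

Base case: a_0 = 2, and 2·0^3 + 2·0^2 − 2·0 + 2 = 2.
Assume a_r = 2r^3 + 2r^2 − 2r + 2.
Then a_{r+1} = a_r + (6r^2 + 10r + 2) = (2r^3 + 2r^2 − 2r + 2) + (6r^2 + 10r + 2) = 2r^3 + 8r^2 + 8r + 4,
and 2·(r+1)^3 + 2·(r+1)^2 − 2·(r+1) + 2 = 2r^3 + 8r^2 + 8r + 4.
This completes the inductive step, so a_n = 2n^3 + 2n^2 − 2n + 2 for all n ≥ 0.

a_n = 2n^3 + 2n^2 − 2n + 2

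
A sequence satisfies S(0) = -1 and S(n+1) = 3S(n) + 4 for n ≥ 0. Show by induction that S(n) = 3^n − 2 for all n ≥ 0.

Base case: S(0) = -1, and 3^0 − 2 = 1 − 2 = -1.
Assume S(m) = 3^m − 2 for some m ≥ 0.
Then S(m+1) = 3S(m) + 4 = 3·(3^m − 2) + 4 = 3^{m+1} − 6 + 4 = 3^{m+1} − 2.
So the formula holds for m+1, and by induction S(n) = 3^n − 2 for all n ≥ 0.

S(n) = 3^n − 2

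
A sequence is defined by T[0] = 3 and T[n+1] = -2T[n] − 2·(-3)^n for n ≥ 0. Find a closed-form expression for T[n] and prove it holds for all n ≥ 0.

Claim: T[n] = (-2)^n + 2·(-3)^n.

Base case: T[0] = 3, and (-2)^0 + 2·(-3)^0 = 1 + 2 = 3.
Assume T[k] = (-2)^k + 2·(-3)^k for some k ≥ 0.
Then T[k+1] = -2T[k] − 2·(-3)^k = -2·((-2)^k + 2·(-3)^k) − 2·(-3)^k = (-2)^{k+1} − 4·(-3)^k − 2·(-3)^k = (-2)^{k+1} − 6·(-3)^k = (-2)^{k+1} + 2·(-3)^{k+1}.
So the formula holds for k+1, and by induction T[n] = (-2)^n + 2·(-3)^n for all n ≥ 0.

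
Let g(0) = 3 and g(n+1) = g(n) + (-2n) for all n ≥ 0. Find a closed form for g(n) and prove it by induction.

Claim: g(n) = -n^2 + n + 3.

Base case: g(0) = 3, and -0^2 + 0 + 3 = 3.
Assume g(k) = -k^2 + k + 3.
Then g(k+1) = g(k) + (-2k) = (-k^2 + k + 3) + (-2k) = -k^2 − k + 3,
and -(k+1)^2 + (k+1) + 3 = -k^2 − k + 3.
By induction, g(n) = -n^2 + n + 3 for all n ≥ 0.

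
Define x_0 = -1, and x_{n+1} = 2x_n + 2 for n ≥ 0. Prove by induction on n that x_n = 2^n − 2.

Base case: x_0 = -1, and 2^0 − 2 = 1 − 2 = -1.
Assume x_m = 2^m − 2 for some m ≥ 0.
Then x_{m+1} = 2x_m + 2 = 2·(2^m − 2) + 2 = 2^{m+1} − 4 + 2 = 2^{m+1} − 2.
This completes the inductive step, so x_n = 2^n − 2 for all n ≥ 0.

x_n = 2^n − 2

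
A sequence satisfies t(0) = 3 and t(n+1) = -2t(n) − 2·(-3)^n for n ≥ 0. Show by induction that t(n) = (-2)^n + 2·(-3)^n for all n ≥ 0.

Base case: t(0) = 3, and (-2)^0 + 2·(-3)^0 = 1 + 2 = 3.
Assume t(j) = (-2)^j + 2·(-3)^j for some j ≥ 0.
Then t(j+1) = -2t(j) − 2·(-3)^j = -2·((-2)^j + 2·(-3)^j) − 2·(-3)^j = (-2)^{j+1} − 4·(-3)^j − 2·(-3)^j = (-2)^{j+1} − 6·(-3)^j = (-2)^{j+1} + 2·(-3)^{j+1}.
This completes the inductive step, so t(n) = (-2)^n + 2·(-3)^n for all n ≥ 0.

t(n) = (-2)^n + 2·(-3)^n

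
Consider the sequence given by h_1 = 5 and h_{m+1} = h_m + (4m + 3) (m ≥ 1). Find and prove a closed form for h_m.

Claim: h_m = 2m^2 + m + 2.

Base case: h_1 = 5, and 2·1^2 + 1 + 2 = 5.
Assume h_k = 2k^2 + k + 2.
Then h_{k+1} = h_k + (4k + 3) = (2k^2 + k + 2) + (4k + 3) = 2k^2 + 5k + 5,
and 2·(k+1)^2 + (k+1) + 2 = 2k^2 + 5k + 5.
This completes the inductive step, so h_m = 2m^2 + m + 2 for all m ≥ 1.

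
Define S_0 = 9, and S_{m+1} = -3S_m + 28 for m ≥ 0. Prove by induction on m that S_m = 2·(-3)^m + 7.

Base case: S_0 = 9, and 2·(-3)^0 + 7 = 2 + 7 = 9.
Assume S_j = 2·(-3)^j + 7 for some j ≥ 0.
Then S_{j+1} = -3S_j + 28 = -3·(2·(-3)^j + 7) + 28 = -6·(-3)^j − 21 + 28 = 2·(-3)^{j+1} + 7.
By induction, S_m = 2·(-3)^m + 7 for all m ≥ 0.

S_m = 2·(-3)^m + 7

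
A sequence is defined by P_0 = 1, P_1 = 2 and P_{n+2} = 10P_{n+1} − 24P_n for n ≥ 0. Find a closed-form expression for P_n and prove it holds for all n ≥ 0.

Claim: P_n = 2·4^n − 6^n.

Base cases: P_0 = 1 and 2·4^0 − 6^0 = 1; P_1 = 2 and 2·4^1 − 6^1 = 2.
Assume P_j = 2·4^j − 6^j for all 0 ≤ j ≤ r, where r ≥ 1.
Then P_{r+1} = 10P_r − 24P_{r−1} = 10·(2·4^r − 6^r) − 24·(2·4^{r−1} − 6^{r−1}) = 2·(10·4 − 24)4^{r−1} − (10·6 − 24)6^{r−1} = 32·4^{r−1} − 36·6^{r−1} = 2·4^{r+1} − 6^{r+1}.
This completes the inductive step, so P_n = 2·4^n − 6^n for all n ≥ 0.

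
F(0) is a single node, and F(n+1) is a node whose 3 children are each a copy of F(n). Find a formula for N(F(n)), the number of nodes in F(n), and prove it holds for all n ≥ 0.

Claim: N(F(n)) = (3^{n+1} − 1)/2.

Base case: N(F(0)) = 1, and (3^{0+1} − 1)/2 = 1.
Assume N(F(r)) = (3^{r+1} − 1)/2.
Then N(F(r+1)) = 1 + 3N(F(r)) = 1 + 3·(3^{r+1} − 1)/2 = 1 + (3^{r+2} − 3)/2 = (2 + 3^{r+2} − 3)/2 = (3^{r+2} − 1)/2.
By induction, N(F(n)) = (3^{n+1} − 1)/2 for all n ≥ 0.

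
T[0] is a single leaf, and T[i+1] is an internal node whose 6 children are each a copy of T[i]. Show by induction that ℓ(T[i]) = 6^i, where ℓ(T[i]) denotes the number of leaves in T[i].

Base case: ℓ(T[0]) = 1, and 6^0 = 1.
Assume ℓ(T[m]) = 6^m.
Then ℓ(T[m+1]) = 6·ℓ(T[m]) = 6·6^m = 6^{m+1}.
This completes the inductive step, so ℓ(T[i]) = 6^i for all i ≥ 0.

ℓ(T[i]) = 6^i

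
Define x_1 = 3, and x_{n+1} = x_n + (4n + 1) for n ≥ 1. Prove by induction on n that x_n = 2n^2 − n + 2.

Base case: x_1 = 3, and 2·1^2 − 1 + 2 = 3.
Assume x_r = 2r^2 − r + 2.
Then x_{r+1} = x_r + (4r + 1) = (2r^2 − r + 2) + (4r + 1) = 2r^2 + 3r + 3,
and 2·(r+1)^2 − (r+1) + 2 = 2r^2 + 3r + 3.
This completes the inductive step, so x_n = 2n^2 − n + 2 for all n ≥ 1.

x_n = 2n^2 − n + 2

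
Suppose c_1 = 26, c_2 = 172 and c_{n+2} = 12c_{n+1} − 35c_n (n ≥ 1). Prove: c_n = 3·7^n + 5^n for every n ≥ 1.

Base cases: c_1 = 26 and 3·7^1 + 5^1 = 26; c_2 = 172 and 3·7^2 + 5^2 = 172.
Assume c_j = 3·7^j + 5^j for all 1 ≤ j ≤ r, where r ≥ 2.
Then c_{r+1} = 12c_r − 35c_{r−1} = 12·(3·7^r + 5^r) − 35·(3·7^{r−1} + 5^{r−1}) = 3·(12·7 − 35)7^{r−1} + (12·5 − 35)5^{r−1} = 147·7^{r−1} + 25·5^{r−1} = 3·7^{r+1} + 5^{r+1}.
This completes the inductive step, so c_n = 3·7^n + 5^n for all n ≥ 1.

c_n = 3·7^n + 5^n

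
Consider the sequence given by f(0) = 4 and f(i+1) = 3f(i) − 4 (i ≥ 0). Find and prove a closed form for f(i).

Claim: f(i) = 2·3^i + 2.

Base case: f(0) = 4, and 2·3^0 + 2 = 2 + 2 = 4.
Assume f(j) = 2·3^j + 2 for some j ≥ 0.
Then f(j+1) = 3f(j) − 4 = 3·(2·3^j + 2) − 4 = 6·3^j + 6 − 4 = 2·3^{j+1} + 2.
This completes the inductive step, so f(i) = 2·3^i + 2 for all i ≥ 0.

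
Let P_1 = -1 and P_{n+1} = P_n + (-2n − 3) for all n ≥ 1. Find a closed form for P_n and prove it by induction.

Claim: P_n = -n^2 − 2n + 2.

Base case: P_1 = -1, and -1^2 − 2·1 + 2 = -1.
Assume P_k = -k^2 − 2k + 2.
Then P_{k+1} = P_k + (-2k − 3) = (-k^2 − 2k + 2) + (-2k − 3) = -k^2 − 4k − 1,
and -(k+1)^2 − 2·(k+1) + 2 = -k^2 − 4k − 1.
Hence P_n = -n^2 − 2n + 2 for every n ≥ 1, by induction.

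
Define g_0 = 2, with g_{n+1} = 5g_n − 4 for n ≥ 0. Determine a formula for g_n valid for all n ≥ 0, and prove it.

Claim: g_n = 5^n + 1.

Base case: g_0 = 2, and 5^0 + 1 = 1 + 1 = 2.
Assume g_r = 5^r + 1 for some r ≥ 0.
Then g_{r+1} = 5g_r − 4 = 5·(5^r + 1) − 4 = 5^{r+1} + 5 − 4 = 5^{r+1} + 1.
Hence g_n = 5^n + 1 for every n ≥ 0, by induction.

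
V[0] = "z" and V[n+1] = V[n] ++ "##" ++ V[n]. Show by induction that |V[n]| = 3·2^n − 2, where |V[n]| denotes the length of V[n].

Base case: |V[0]| = 1, and 3·2^0 − 2 = 1.
Assume |V[j]| = 3·2^j − 2.
Then |V[j+1]| = |V[j]| + 2 + |V[j]| = 2|V[j]| + 2 = 2(3·2^j − 2) + 2 = 3·2^{j+1} − 4 + 2 = 3·2^{j+1} − 2.
Hence |V[n]| = 3·2^n − 2 for every n ≥ 0, by induction.

|V[n]| = 3·2^n − 2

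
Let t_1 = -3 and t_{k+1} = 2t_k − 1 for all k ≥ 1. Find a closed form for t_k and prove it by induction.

Claim: t_k = -2^{k+1} + 1.

Base case: t_1 = -3, and -2^{1+1} + 1 = -4 + 1 = -3.
Assume t_j = -2^{j+1} + 1 for some j ≥ 1.
Then t_{j+1} = 2t_j − 1 = 2·(-2^{j+1} + 1) − 1 = -2^{j+2} + 2 − 1 = -2^{j+2} + 1.
So the formula holds for j+1, and by induction t_k = -2^{k+1} + 1 for all k ≥ 1.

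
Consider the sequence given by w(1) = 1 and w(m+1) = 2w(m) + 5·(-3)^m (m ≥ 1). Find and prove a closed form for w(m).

Claim: w(m) = -2^m − (-3)^m.

Base case: w(1) = 1, and -2^1 − (-3)^1 = -2 + 3 = 1.
Assume w(j) = -2^j − (-3)^j for some j ≥ 1.
Then w(j+1) = 2w(j) + 5·(-3)^j = 2·(-2^j − (-3)^j) + 5·(-3)^j = -2^{j+1} − 2·(-3)^j + 5·(-3)^j = -2^{j+1} + 3·(-3)^j = -2^{j+1} − (-3)^{j+1}.
By induction, w(m) = -2^m − (-3)^m for all m ≥ 1.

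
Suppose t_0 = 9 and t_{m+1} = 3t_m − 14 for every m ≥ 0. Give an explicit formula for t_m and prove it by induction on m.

Claim: t_m = 2·3^m + 7.

Base case: t_0 = 9, and 2·3^0 + 7 = 2 + 7 = 9.
Assume t_k = 2·3^k + 7 for some k ≥ 0.
Then t_{k+1} = 3t_k − 14 = 3·(2·3^k + 7) − 14 = 6·3^k + 21 − 14 = 2·3^{k+1} + 7.
By induction, t_m = 2·3^m + 7 for all m ≥ 0.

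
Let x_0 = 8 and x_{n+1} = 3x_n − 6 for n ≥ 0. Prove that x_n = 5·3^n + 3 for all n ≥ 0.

Base case: x_0 = 8, and 5·3^0 + 3 = 5 + 3 = 8.
Assume x_k = 5·3^k + 3 for some k ≥ 0.
Then x_{k+1} = 3x_k − 6 = 3·(5·3^k + 3) − 6 = 15·3^k + 9 − 6 = 5·3^{k+1} + 3.
By induction, x_n = 5·3^n + 3 for all n ≥ 0.

x_n = 5·3^n + 3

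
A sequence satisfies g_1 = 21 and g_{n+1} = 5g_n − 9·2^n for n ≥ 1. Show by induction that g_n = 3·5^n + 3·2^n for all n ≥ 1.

Base case: g_1 = 21, and 3·5^1 + 3·2^1 = 15 + 6 = 21.
Assume g_r = 3·5^r + 3·2^r for some r ≥ 1.
Then g_{r+1} = 5g_r − 9·2^r = 5·(3·5^r + 3·2^r) − 9·2^r = 3·5^{r+1} + 15·2^r − 9·2^r = 3·5^{r+1} + 6·2^r = 3·5^{r+1} + 3·2^{r+1}.
This completes the inductive step, so g_n = 3·5^n + 3·2^n for all n ≥ 1.

g_n = 3·5^n + 3·2^n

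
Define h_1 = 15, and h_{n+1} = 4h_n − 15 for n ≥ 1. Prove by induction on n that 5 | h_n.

Base case: h_1 = 15 = 5·3, so 5 | h_1.
Assume 5 | h_r, so h_r = 5t for some integer t.
Then h_{r+1} = 4h_r − 15 = 4·(5t) − 15 = 5(4t − 3), so 5 | h_{r+1}.
Hence 5 | h_n for every n ≥ 1, by induction.

5 | h_n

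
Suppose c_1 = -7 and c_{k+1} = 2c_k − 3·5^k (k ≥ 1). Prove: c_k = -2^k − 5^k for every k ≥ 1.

Base case: c_1 = -7, and -2^1 − 5^1 = -2 − 5 = -7.
Assume c_j = -2^j − 5^j for some j ≥ 1.
Then c_{j+1} = 2c_j − 3·5^j = 2·(-2^j − 5^j) − 3·5^j = -2^{j+1} − 2·5^j − 3·5^j = -2^{j+1} − 5·5^j = -2^{j+1} − 5^{j+1}.
Hence c_k = -2^k − 5^k for every k ≥ 1, by induction.

c_k = -2^k − 5^k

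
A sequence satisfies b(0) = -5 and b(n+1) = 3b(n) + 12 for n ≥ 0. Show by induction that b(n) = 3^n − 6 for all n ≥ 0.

Base case: b(0) = -5, and 3^0 − 6 = 1 − 6 = -5.
Assume b(k) = 3^k − 6 for some k ≥ 0.
Then b(k+1) = 3b(k) + 12 = 3·(3^k − 6) + 12 = 3^{k+1} − 18 + 12 = 3^{k+1} − 6.
This completes the inductive step, so b(n) = 3^n − 6 for all n ≥ 0.

b(n) = 3^n − 6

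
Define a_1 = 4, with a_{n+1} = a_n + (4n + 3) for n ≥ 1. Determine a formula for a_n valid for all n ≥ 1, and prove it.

Claim: a_n = 2n^2 + n + 1.

Base case: a_1 = 4, and 2·1^2 + 1 + 1 = 4.
Assume a_r = 2r^2 + r + 1.
Then a_{r+1} = a_r + (4r + 3) = (2r^2 + r + 1) + (4r + 3) = 2r^2 + 5r + 4,
and 2·(r+1)^2 + (r+1) + 1 = 2r^2 + 5r + 4.
By induction, a_n = 2n^2 + n + 1 for all n ≥ 1.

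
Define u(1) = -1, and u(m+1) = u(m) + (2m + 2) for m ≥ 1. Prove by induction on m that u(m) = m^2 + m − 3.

Base case: u(1) = -1, and 1^2 + 1 − 3 = -1.
Assume u(r) = r^2 + r − 3.
Then u(r+1) = u(r) + (2r + 2) = (r^2 + r − 3) + (2r + 2) = r^2 + 3r − 1,
and (r+1)^2 + (r+1) − 3 = r^2 + 3r − 1.
This completes the inductive step, so u(m) = m^2 + m − 3 for all m ≥ 1.

u(m) = m^2 + m − 3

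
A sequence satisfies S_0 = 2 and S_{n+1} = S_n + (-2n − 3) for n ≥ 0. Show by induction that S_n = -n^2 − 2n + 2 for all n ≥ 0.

Base case: S_0 = 2, and -0^2 − 2·0 + 2 = 2.
Assume S_m = -m^2 − 2m + 2.
Then S_{m+1} = S_m + (-2m − 3) = (-m^2 − 2m + 2) + (-2m − 3) = -m^2 − 4m − 1,
and -(m+1)^2 − 2·(m+1) + 2 = -m^2 − 4m − 1.
By induction, S_n = -n^2 − 2n + 2 for all n ≥ 0.

S_n = -n^2 − 2n + 2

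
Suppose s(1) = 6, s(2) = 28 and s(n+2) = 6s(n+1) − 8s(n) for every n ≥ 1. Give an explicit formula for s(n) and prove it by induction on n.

Claim: s(n) = -2^n + 2·4^n.

Base cases: s(1) = 6 and -2^1 + 2·4^1 = 6; s(2) = 28 and -2^2 + 2·4^2 = 28.
Assume s(j) = -2^j + 2·4^j for all 1 ≤ j ≤ m, where m ≥ 2.
Then s(m+1) = 6s(m) − 8s(m−1) = 6·(-2^m + 2·4^m) − 8·(-2^{m−1} + 2·4^{m−1}) = -(6·2 − 8)2^{m−1} + 2·(6·4 − 8)4^{m−1} = -4·2^{m−1} + 32·4^{m−1} = -2^{m+1} + 2·4^{m+1}.
By strong induction, s(n) = -2^n + 2·4^n for all n ≥ 1.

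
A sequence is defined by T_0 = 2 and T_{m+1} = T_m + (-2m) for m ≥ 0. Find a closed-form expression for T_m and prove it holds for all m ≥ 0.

Claim: T_m = -m^2 + m + 2.

Base case: T_0 = 2, and -0^2 + 0 + 2 = 2.
Assume T_j = -j^2 + j + 2.
Then T_{j+1} = T_j + (-2j) = (-j^2 + j + 2) + (-2j) = -j^2 − j + 2,
and -(j+1)^2 + (j+1) + 2 = -j^2 − j + 2.
Hence T_m = -m^2 + m + 2 for every m ≥ 0, by induction.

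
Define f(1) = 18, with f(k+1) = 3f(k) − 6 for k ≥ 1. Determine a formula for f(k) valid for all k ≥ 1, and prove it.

Claim: f(k) = 5·3^k + 3.

Base case: f(1) = 18, and 5·3^1 + 3 = 15 + 3 = 18.
Assume f(r) = 5·3^r + 3 for some r ≥ 1.
Then f(r+1) = 3f(r) − 6 = 3·(5·3^r + 3) − 6 = 15·3^r + 9 − 6 = 5·3^{r+1} + 3.
So the formula holds for r+1, and by induction f(k) = 5·3^k + 3 for all k ≥ 1.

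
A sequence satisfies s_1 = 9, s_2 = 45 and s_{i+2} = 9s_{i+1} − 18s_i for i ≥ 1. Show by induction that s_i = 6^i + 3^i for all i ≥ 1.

Base cases: s_1 = 9 and 6^1 + 3^1 = 9; s_2 = 45 and 6^2 + 3^2 = 45.
Assume s_j = 6^j + 3^j for all 1 ≤ j ≤ m, where m ≥ 2.
Then s_{m+1} = 9s_m − 18s_{m−1} = 9·(6^m + 3^m) − 18·(6^{m−1} + 3^{m−1}) = (9·6 − 18)6^{m−1} + (9·3 − 18)3^{m−1} = 36·6^{m−1} + 9·3^{m−1} = 6^{m+1} + 3^{m+1}.
So the formula holds for m+1, and by strong induction s_i = 6^i + 3^i for all i ≥ 1.

s_i = 6^i + 3^i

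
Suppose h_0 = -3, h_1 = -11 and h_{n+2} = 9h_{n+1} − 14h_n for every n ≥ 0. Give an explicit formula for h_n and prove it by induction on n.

Claim: h_n = -7^n − 2·2^n.

Base cases: h_0 = -3 and -7^0 − 2·2^0 = -3; h_1 = -11 and -7^1 − 2·2^1 = -11.
Assume h_j = -7^j − 2·2^j for all 0 ≤ j ≤ r, where r ≥ 1.
Then h_{r+1} = 9h_r − 14h_{r−1} = 9·(-7^r − 2·2^r) − 14·(-7^{r−1} − 2·2^{r−1}) = -(9·7 − 14)7^{r−1} − 2·(9·2 − 14)2^{r−1} = -49·7^{r−1} − 8·2^{r−1} = -7^{r+1} − 2·2^{r+1}.
Hence h_n = -7^n − 2·2^n for every n ≥ 0, by strong induction.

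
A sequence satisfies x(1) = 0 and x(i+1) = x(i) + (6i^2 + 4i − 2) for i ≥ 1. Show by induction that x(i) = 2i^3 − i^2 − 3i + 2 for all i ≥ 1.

Base case: x(1) = 0, and 2·1^3 − 1^2 − 3·1 + 2 = 0.
Assume x(k) = 2k^3 − k^2 − 3k + 2.
Then x(k+1) = x(k) + (6k^2 + 4k − 2) = (2k^3 − k^2 − 3k + 2) + (6k^2 + 4k − 2) = 2k^3 + 5k^2 + k,
and 2·(k+1)^3 − (k+1)^2 − 3·(k+1) + 2 = 2k^3 + 5k^2 + k.
This completes the inductive step, so x(i) = 2i^3 − i^2 − 3i + 2 for all i ≥ 1.

x(i) = 2i^3 − i^2 − 3i + 2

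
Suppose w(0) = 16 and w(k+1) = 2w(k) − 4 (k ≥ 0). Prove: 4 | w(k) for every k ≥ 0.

Base case: w(0) = 16 = 4·4, so 4 | w(0).
Assume 4 | w(r), so w(r) = 4t for some integer t.
Then w(r+1) = 2w(r) − 4 = 2·(4t) − 4 = 4(2t − 1), so 4 | w(r+1).
By induction, 4 | w(k) for all k ≥ 0.

4 | w(k)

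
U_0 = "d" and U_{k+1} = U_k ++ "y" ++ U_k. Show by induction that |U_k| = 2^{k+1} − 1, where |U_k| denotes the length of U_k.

Base case: |U_0| = 1, and 2^{0+1} − 1 = 1.
Assume |U_j| = 2^{j+1} − 1.
Then |U_{j+1}| = |U_j| + 1 + |U_j| = 2|U_j| + 1 = 2(2^{j+1} − 1) + 1 = 2^{j+2} − 2 + 1 = 2^{j+2} − 1.
This completes the inductive step, so |U_k| = 2^{k+1} − 1 for all k ≥ 0.

|U_k| = 2^{k+1} − 1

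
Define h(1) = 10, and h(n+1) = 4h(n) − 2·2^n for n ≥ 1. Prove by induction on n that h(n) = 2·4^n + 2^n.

Base case: h(1) = 10, and 2·4^1 + 2^1 = 8 + 2 = 10.
Assume h(m) = 2·4^m + 2^m for some m ≥ 1.
Then h(m+1) = 4h(m) − 2·2^m = 4·(2·4^m + 2^m) − 2·2^m = 2·4^{m+1} + 4·2^m − 2·2^m = 2·4^{m+1} + 2·2^m = 2·4^{m+1} + 2^{m+1}.
So the formula holds for m+1, and by induction h(n) = 2·4^n + 2^n for all n ≥ 1.

h(n) = 2·4^n + 2^n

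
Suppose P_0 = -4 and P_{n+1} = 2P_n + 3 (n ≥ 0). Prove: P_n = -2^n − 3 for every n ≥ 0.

Base case: P_0 = -4, and -2^0 − 3 = -1 − 3 = -4.
Assume P_j = -2^j − 3 for some j ≥ 0.
Then P_{j+1} = 2P_j + 3 = 2·(-2^j − 3) + 3 = -2^{j+1} − 6 + 3 = -2^{j+1} − 3.
By induction, P_n = -2^n − 3 for all n ≥ 0.

P_n = -2^n − 3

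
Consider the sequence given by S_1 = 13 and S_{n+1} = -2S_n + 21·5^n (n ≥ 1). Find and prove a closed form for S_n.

Claim: S_n = (-2)^n + 3·5^n.

Base case: S_1 = 13, and (-2)^1 + 3·5^1 = -2 + 15 = 13.
Assume S_j = (-2)^j + 3·5^j for some j ≥ 1.
Then S_{j+1} = -2S_j + 21·5^j = -2·((-2)^j + 3·5^j) + 21·5^j = (-2)^{j+1} − 6·5^j + 21·5^j = (-2)^{j+1} + 15·5^j = (-2)^{j+1} + 3·5^{j+1}.
So the formula holds for j+1, and by induction S_n = (-2)^n + 3·5^n for all n ≥ 1.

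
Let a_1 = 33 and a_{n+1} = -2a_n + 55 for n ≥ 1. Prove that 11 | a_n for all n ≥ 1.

Base case: a_1 = 33 = 11·3, so 11 | a_1.
Assume 11 | a_r, so a_r = 11t for some integer t.
Then a_{r+1} = -2a_r + 55 = -2·(11t) + 55 = 11(-2t + 5), so 11 | a_{r+1}.
Hence 11 | a_n for every n ≥ 1, by induction.

11 | a_n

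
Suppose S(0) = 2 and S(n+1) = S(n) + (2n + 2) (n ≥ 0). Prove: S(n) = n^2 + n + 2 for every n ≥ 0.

Base case: S(0) = 2, and 0^2 + 0 + 2 = 2.
Assume S(m) = m^2 + m + 2.
Then S(m+1) = S(m) + (2m + 2) = (m^2 + m + 2) + (2m + 2) = m^2 + 3m + 4,
and (m+1)^2 + (m+1) + 2 = m^2 + 3m + 4.
This completes the inductive step, so S(n) = n^2 + n + 2 for all n ≥ 0.

S(n) = n^2 + n + 2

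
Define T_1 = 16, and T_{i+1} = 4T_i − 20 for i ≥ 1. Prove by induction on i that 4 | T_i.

Base case: T_1 = 16 = 4·4, so 4 | T_1.
Assume 4 | T_m, so T_m = 4t for some integer t.
Then T_{m+1} = 4T_m − 20 = 4·(4t) − 20 = 4(4t − 5), so 4 | T_{m+1}.
This completes the inductive step, so 4 | T_i for all i ≥ 1.

4 | T_i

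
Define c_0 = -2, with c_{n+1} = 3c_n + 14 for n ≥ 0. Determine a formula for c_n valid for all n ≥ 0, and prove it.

Claim: c_n = 5·3^n − 7.

Base case: c_0 = -2, and 5·3^0 − 7 = 5 − 7 = -2.
Assume c_j = 5·3^j − 7 for some j ≥ 0.
Then c_{j+1} = 3c_j + 14 = 3·(5·3^j − 7) + 14 = 15·3^j − 21 + 14 = 5·3^{j+1} − 7.
By induction, c_n = 5·3^n − 7 for all n ≥ 0.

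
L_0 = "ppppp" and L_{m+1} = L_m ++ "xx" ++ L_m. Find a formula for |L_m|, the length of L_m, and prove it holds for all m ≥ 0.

Claim: |L_m| = 7·2^m − 2.

Base case: |L_0| = 5, and 7·2^0 − 2 = 5.
Assume |L_k| = 7·2^k − 2.
Then |L_{k+1}| = |L_k| + 2 + |L_k| = 2|L_k| + 2 = 2(7·2^k − 2) + 2 = 7·2^{k+1} − 4 + 2 = 7·2^{k+1} − 2.
Hence |L_m| = 7·2^m − 2 for every m ≥ 0, by induction.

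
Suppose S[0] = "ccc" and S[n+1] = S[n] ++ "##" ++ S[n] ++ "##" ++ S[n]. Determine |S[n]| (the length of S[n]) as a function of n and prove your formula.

Claim: |S[n]| = 5·3^n − 2.

Base case: |S[0]| = 3, and 5·3^0 − 2 = 3.
Assume |S[r]| = 5·3^r − 2.
Then |S[r+1]| = 3|S[r]| + 4 = 3(5·3^r − 2) + 4 = 5·3^{r+1} − 6 + 4 = 5·3^{r+1} − 2.
By induction, |S[n]| = 5·3^n − 2 for all n ≥ 0.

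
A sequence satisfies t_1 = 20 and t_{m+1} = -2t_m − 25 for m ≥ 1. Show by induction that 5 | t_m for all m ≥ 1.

Base case: t_1 = 20 = 5·4, so 5 | t_1.
Assume 5 | t_k, so t_k = 5s for some integer s.
Then t_{k+1} = -2t_k − 25 = -2·(5s) − 25 = 5(-2s − 5), so 5 | t_{k+1}.
This completes the inductive step, so 5 | t_m for all m ≥ 1.

5 | t_m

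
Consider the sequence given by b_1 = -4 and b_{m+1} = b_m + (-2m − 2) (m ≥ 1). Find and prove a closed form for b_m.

Claim: b_m = -m^2 − m − 2.

Base case: b_1 = -4, and -1^2 − 1 − 2 = -4.
Assume b_k = -k^2 − k − 2.
Then b_{k+1} = b_k + (-2k − 2) = (-k^2 − k − 2) + (-2k − 2) = -k^2 − 3k − 4,
and -(k+1)^2 − (k+1) − 2 = -k^2 − 3k − 4.
Hence b_m = -m^2 − m − 2 for every m ≥ 1, by induction.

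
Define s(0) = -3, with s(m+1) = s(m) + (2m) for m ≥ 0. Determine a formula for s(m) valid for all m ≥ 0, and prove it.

Claim: s(m) = m^2 − m − 3.

Base case: s(0) = -3, and 0^2 − 0 − 3 = -3.
Assume s(r) = r^2 − r − 3.
Then s(r+1) = s(r) + (2r) = (r^2 − r − 3) + (2r) = r^2 + r − 3,
and (r+1)^2 − (r+1) − 3 = r^2 + r − 3.
Hence s(m) = m^2 − m − 3 for every m ≥ 0, by induction.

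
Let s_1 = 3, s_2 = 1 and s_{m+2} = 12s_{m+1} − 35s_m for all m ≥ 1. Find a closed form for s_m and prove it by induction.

Claim: s_m = 2·5^m − 7^m.

Base cases: s_1 = 3 and 2·5^1 − 7^1 = 3; s_2 = 1 and 2·5^2 − 7^2 = 1.
Assume s_i = 2·5^i − 7^i for all 1 ≤ i ≤ j, where j ≥ 2.
Then s_{j+1} = 12s_j − 35s_{j−1} = 12·(2·5^j − 7^j) − 35·(2·5^{j−1} − 7^{j−1}) = 2·(12·5 − 35)5^{j−1} − (12·7 − 35)7^{j−1} = 50·5^{j−1} − 49·7^{j−1} = 2·5^{j+1} − 7^{j+1}.
By strong induction, s_m = 2·5^m − 7^m for all m ≥ 1.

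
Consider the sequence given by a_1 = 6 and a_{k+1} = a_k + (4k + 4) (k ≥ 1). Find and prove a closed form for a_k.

Claim: a_k = 2k^2 + 2k + 2.

Base case: a_1 = 6, and 2·1^2 + 2·1 + 2 = 6.
Assume a_m = 2m^2 + 2m + 2.
Then a_{m+1} = a_m + (4m + 4) = (2m^2 + 2m + 2) + (4m + 4) = 2m^2 + 6m + 6,
and 2·(m+1)^2 + 2·(m+1) + 2 = 2m^2 + 6m + 6.
This completes the inductive step, so a_k = 2k^2 + 2k + 2 for all k ≥ 1.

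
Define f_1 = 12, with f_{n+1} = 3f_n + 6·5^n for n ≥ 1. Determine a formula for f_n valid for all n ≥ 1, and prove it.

Claim: f_n = -3^n + 3·5^n.

Base case: f_1 = 12, and -3^1 + 3·5^1 = -3 + 15 = 12.
Assume f_r = -3^r + 3·5^r for some r ≥ 1.
Then f_{r+1} = 3f_r + 6·5^r = 3·(-3^r + 3·5^r) + 6·5^r = -3^{r+1} + 9·5^r + 6·5^r = -3^{r+1} + 15·5^r = -3^{r+1} + 3·5^{r+1}.
Hence f_n = -3^n + 3·5^n for every n ≥ 1, by induction.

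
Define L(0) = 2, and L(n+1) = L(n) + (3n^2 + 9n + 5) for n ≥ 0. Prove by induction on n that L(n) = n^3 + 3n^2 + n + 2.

Base case: L(0) = 2, and 0^3 + 3·0^2 + 0 + 2 = 2.
Assume L(k) = k^3 + 3k^2 + k + 2.
Then L(k+1) = L(k) + (3k^2 + 9k + 5) = (k^3 + 3k^2 + k + 2) + (3k^2 + 9k + 5) = k^3 + 6k^2 + 10k + 7,
and (k+1)^3 + 3·(k+1)^2 + (k+1) + 2 = k^3 + 6k^2 + 10k + 7.
By induction, L(n) = n^3 + 3n^2 + n + 2 for all n ≥ 0.

L(n) = n^3 + 3n^2 + n + 2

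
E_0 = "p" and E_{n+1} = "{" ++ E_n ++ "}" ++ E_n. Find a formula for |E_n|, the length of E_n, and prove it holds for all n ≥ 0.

Claim: |E_n| = 3·2^n − 2.

Base case: |E_0| = 1, and 3·2^0 − 2 = 1.
Assume |E_j| = 3·2^j − 2.
Then |E_{j+1}| = 1 + |E_j| + 1 + |E_j| = 2|E_j| + 2 = 2(3·2^j − 2) + 2 = 3·2^{j+1} − 4 + 2 = 3·2^{j+1} − 2.
So the formula holds for j+1, and by induction |E_n| = 3·2^n − 2 for all n ≥ 0.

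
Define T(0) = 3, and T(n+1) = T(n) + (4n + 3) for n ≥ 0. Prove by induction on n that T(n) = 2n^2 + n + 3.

Base case: T(0) = 3, and 2·0^2 + 0 + 3 = 3.
Assume T(r) = 2r^2 + r + 3.
Then T(r+1) = T(r) + (4r + 3) = (2r^2 + r + 3) + (4r + 3) = 2r^2 + 5r + 6,
and 2·(r+1)^2 + (r+1) + 3 = 2r^2 + 5r + 6.
Hence T(n) = 2n^2 + n + 3 for every n ≥ 0, by induction.

T(n) = 2n^2 + n + 3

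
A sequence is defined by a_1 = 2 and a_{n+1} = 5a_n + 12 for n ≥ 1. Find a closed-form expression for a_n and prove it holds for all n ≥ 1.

Claim: a_n = 5^n − 3.

Base case: a_1 = 2, and 5^1 − 3 = 5 − 3 = 2.
Assume a_r = 5^r − 3 for some r ≥ 1.
Then a_{r+1} = 5a_r + 12 = 5·(5^r − 3) + 12 = 5^{r+1} − 15 + 12 = 5^{r+1} − 3.
Hence a_n = 5^n − 3 for every n ≥ 1, by induction.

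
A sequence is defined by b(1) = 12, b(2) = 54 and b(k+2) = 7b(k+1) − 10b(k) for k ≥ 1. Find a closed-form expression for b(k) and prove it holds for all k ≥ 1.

Claim: b(k) = 2^k + 2·5^k.

Base cases: b(1) = 12 and 2^1 + 2·5^1 = 12; b(2) = 54 and 2^2 + 2·5^2 = 54.
Assume b(j) = 2^j + 2·5^j for all 1 ≤ j ≤ m, where m ≥ 2.
Then b(m+1) = 7b(m) − 10b(m−1) = 7·(2^m + 2·5^m) − 10·(2^{m−1} + 2·5^{m−1}) = (7·2 − 10)2^{m−1} + 2·(7·5 − 10)5^{m−1} = 4·2^{m−1} + 50·5^{m−1} = 2^{m+1} + 2·5^{m+1}.
This completes the inductive step, so b(k) = 2^k + 2·5^k for all k ≥ 1.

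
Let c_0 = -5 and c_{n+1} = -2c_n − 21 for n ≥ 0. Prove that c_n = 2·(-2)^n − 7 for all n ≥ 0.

Base case: c_0 = -5, and 2·(-2)^0 − 7 = 2 − 7 = -5.
Assume c_m = 2·(-2)^m − 7 for some m ≥ 0.
Then c_{m+1} = -2c_m − 21 = -2·(2·(-2)^m − 7) − 21 = -4·(-2)^m + 14 − 21 = 2·(-2)^{m+1} − 7.
Hence c_n = 2·(-2)^n − 7 for every n ≥ 0, by induction.

c_n = 2·(-2)^n − 7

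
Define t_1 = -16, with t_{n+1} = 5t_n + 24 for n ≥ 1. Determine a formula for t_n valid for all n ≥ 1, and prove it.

Claim: t_n = -2·5^n − 6.

Base case: t_1 = -16, and -2·5^1 − 6 = -10 − 6 = -16.
Assume t_r = -2·5^r − 6 for some r ≥ 1.
Then t_{r+1} = 5t_r + 24 = 5·(-2·5^r − 6) + 24 = -10·5^r − 30 + 24 = -2·5^{r+1} − 6.
So the formula holds for r+1, and by induction t_n = -2·5^n − 6 for all n ≥ 1.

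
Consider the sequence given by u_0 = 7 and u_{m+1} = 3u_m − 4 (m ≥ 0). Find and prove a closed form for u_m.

Claim: u_m = 5·3^m + 2.

Base case: u_0 = 7, and 5·3^0 + 2 = 5 + 2 = 7.
Assume u_k = 5·3^k + 2 for some k ≥ 0.
Then u_{k+1} = 3u_k − 4 = 3·(5·3^k + 2) − 4 = 15·3^k + 6 − 4 = 5·3^{k+1} + 2.
By induction, u_m = 5·3^m + 2 for all m ≥ 0.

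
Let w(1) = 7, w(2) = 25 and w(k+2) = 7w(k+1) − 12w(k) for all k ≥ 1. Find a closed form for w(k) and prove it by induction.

Claim: w(k) = 3^k + 4^k.

Base cases: w(1) = 7 and 3^1 + 4^1 = 7; w(2) = 25 and 3^2 + 4^2 = 25.
Assume w(j) = 3^j + 4^j for all 1 ≤ j ≤ r, where r ≥ 2.
Then w(r+1) = 7w(r) − 12w(r−1) = 7·(3^r + 4^r) − 12·(3^{r−1} + 4^{r−1}) = (7·3 − 12)3^{r−1} + (7·4 − 12)4^{r−1} = 9·3^{r−1} + 16·4^{r−1} = 3^{r+1} + 4^{r+1}.
So the formula holds for r+1, and by strong induction w(k) = 3^k + 4^k for all k ≥ 1.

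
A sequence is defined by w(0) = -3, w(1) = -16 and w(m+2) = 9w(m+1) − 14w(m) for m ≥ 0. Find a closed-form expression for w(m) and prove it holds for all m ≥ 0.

Claim: w(m) = -2^m − 2·7^m.

Base cases: w(0) = -3 and -2^0 − 2·7^0 = -3; w(1) = -16 and -2^1 − 2·7^1 = -16.
Assume w(i) = -2^i − 2·7^i for all 0 ≤ i ≤ j, where j ≥ 1.
Then w(j+1) = 9w(j) − 14w(j−1) = 9·(-2^j − 2·7^j) − 14·(-2^{j−1} − 2·7^{j−1}) = -(9·2 − 14)2^{j−1} − 2·(9·7 − 14)7^{j−1} = -4·2^{j−1} − 98·7^{j−1} = -2^{j+1} − 2·7^{j+1}.
By strong induction, w(m) = -2^m − 2·7^m for all m ≥ 0.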